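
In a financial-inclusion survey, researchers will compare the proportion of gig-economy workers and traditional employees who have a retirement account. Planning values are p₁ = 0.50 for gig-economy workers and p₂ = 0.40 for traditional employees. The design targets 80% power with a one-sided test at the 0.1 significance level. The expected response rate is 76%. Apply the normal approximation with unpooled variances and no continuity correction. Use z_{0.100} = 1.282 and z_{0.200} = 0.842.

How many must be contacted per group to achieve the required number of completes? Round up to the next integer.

n = 291 per group

n = (z_α + z_β)² · [p₁(1−p₁) + p₂(1−p₂)] / (p₁ − p₂)²
  = (1.282 + 0.842)² · (0.50·0.50 + 0.40·0.60) / (0.10)²
  = (2.124)² · (0.2500 + 0.2400) / 0.0100
  = 4.5114 · 0.4900 / 0.0100
  = 221.06
Adjust for 76% response: 221.06 / 0.76 = 290.87.
Round up → n = 291 per group.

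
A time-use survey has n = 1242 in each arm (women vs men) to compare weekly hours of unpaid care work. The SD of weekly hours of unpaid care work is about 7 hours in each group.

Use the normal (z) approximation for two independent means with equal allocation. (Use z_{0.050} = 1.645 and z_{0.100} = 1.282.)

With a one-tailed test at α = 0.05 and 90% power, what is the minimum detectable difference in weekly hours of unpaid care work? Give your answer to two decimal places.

Minimum detectable difference ≈ 0.82 hours

δ = (z_α + z_β) · √((σ₁²+σ₂²)/n)
  = (1.645 + 1.282) · √(98/1242)
  = 2.927 · √0.0789
  = 2.927 · 0.2809
  = 0.8222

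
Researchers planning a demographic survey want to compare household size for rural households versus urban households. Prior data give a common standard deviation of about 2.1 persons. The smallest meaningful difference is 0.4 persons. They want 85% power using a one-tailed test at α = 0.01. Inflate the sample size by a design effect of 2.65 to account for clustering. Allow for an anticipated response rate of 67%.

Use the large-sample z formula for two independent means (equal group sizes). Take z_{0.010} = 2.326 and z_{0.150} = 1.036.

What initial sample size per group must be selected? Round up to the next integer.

n = (z_α + z_β)² · (σ₁² + σ₂²) / δ²
  = (2.326 + 1.036)² · (2·2.1² = 8.82) / 0.4²
  = 11.3030 · 8.82 / 0.16
  = 623.08
Design effect: 2.65 × 623.08 = 1651.16.
Adjust for 67% response: 1651.16 / 0.67 = 2464.42.
Round up → n = 2465 per group.

n = 2465 per group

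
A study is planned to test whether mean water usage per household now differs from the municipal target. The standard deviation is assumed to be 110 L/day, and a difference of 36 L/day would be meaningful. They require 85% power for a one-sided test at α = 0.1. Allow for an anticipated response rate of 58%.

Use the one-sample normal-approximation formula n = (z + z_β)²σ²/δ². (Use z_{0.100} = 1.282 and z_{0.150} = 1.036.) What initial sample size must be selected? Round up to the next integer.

n = (z_α + z_β)² · σ² / δ²
  = (1.282 + 1.036)² · 110² / 36²
  = 5.3731 · 12100 / 1296
  = 50.17
Adjust for 58% response: 50.17 / 0.58 = 86.49.
Round up → n = 87.

n = 87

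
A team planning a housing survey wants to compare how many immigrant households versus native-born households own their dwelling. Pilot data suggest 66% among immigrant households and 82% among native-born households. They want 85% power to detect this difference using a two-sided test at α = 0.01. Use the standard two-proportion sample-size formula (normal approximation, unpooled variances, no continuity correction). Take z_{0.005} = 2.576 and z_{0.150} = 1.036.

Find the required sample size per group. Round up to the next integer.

n = 190 per group

n = (z_{α/2} + z_β)² · [p₁(1−p₁) + p₂(1−p₂)] / (p₁ − p₂)²
  = (2.576 + 1.036)² · (0.66·0.34 + 0.82·0.18) / (-0.16)²
  = (3.612)² · (0.2244 + 0.1476) / 0.0256
  = 13.0465 · 0.3720 / 0.0256
  = 189.58
Round up → n = 190 per group.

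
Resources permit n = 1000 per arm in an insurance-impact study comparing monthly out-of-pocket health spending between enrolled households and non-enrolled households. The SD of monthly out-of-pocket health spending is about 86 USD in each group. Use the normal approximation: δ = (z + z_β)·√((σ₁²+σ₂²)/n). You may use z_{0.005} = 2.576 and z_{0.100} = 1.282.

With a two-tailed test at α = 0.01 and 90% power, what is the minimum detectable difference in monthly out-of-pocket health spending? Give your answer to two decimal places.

Minimum detectable difference ≈ 14.84 USD

δ = (z_{α/2} + z_β) · √((σ₁²+σ₂²)/n)
  = (2.576 + 1.282) · √(14792/1000)
  = 3.858 · √14.792
  = 3.858 · 3.8460
  = 14.8380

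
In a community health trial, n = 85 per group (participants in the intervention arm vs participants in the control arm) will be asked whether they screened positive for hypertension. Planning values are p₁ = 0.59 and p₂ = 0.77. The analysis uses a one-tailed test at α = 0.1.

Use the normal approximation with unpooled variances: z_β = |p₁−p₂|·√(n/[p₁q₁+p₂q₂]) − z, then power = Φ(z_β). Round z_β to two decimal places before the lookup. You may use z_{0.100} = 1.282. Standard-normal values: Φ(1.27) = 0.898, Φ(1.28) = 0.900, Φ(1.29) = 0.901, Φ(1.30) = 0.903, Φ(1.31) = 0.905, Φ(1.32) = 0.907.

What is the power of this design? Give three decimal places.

z_β = |p₁−p₂|·√(n/[p₁q₁+p₂q₂]) − z_α
    = 0.18 · √(85/0.4190) − 1.282
    = 0.18 · 14.2430 − 1.282
    = 2.5637 − 1.282 = 1.2817 → 1.28
Power = Φ(1.28) = 0.900.

Power ≈ 0.900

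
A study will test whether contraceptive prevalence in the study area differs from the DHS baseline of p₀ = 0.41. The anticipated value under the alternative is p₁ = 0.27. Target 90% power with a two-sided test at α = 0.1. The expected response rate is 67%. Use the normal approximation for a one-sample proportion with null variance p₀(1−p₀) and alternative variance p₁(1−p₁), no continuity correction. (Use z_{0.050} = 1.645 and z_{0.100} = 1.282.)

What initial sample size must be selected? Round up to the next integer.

n = 145

n = [z_{α/2}·√(p₀q₀) + z_β·√(p₁q₁)]² / (p₁ − p₀)²
  = [1.645·√(0.41·0.59) + 1.282·√(0.27·0.73)]² / (-0.14)²
  = [1.645·0.4918 + 1.282·0.4440]² / 0.0196
  = [1.3782]² / 0.0196
  = 96.91
Adjust for 67% response: 96.91 / 0.67 = 144.65.
Round up → n = 145.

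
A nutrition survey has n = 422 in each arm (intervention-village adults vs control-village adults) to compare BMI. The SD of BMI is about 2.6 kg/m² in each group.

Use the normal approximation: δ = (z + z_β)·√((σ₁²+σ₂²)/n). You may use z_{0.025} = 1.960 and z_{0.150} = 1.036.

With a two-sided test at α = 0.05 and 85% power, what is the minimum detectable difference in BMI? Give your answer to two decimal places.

Minimum detectable difference ≈ 0.54 kg/m²

δ = (z_{α/2} + z_β) · √((σ₁²+σ₂²)/n)
  = (1.960 + 1.036) · √(13.52/422)
  = 2.996 · √0.03204
  = 2.996 · 0.1790
  = 0.5363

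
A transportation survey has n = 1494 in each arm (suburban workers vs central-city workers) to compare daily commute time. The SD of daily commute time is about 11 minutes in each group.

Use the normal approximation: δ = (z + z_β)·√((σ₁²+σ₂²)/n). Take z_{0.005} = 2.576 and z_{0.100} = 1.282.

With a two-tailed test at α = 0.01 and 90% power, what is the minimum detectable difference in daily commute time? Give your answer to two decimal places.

δ = (z_{α/2} + z_β) · √((σ₁²+σ₂²)/n)
  = (2.576 + 1.282) · √(242/1494)
  = 3.858 · √0.16198
  = 3.858 · 0.4025
  = 1.5527

Minimum detectable difference ≈ 1.55 minutes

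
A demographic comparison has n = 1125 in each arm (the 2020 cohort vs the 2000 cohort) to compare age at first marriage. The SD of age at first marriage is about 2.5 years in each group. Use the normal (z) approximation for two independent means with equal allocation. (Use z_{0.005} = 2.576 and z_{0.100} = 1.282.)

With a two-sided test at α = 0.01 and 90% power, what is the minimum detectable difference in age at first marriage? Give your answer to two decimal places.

δ = (z_{α/2} + z_β) · √((σ₁²+σ₂²)/n)
  = (2.576 + 1.282) · √(12.5/1125)
  = 3.858 · √0.01111
  = 3.858 · 0.1054
  = 0.4067

Minimum detectable difference ≈ 0.41 years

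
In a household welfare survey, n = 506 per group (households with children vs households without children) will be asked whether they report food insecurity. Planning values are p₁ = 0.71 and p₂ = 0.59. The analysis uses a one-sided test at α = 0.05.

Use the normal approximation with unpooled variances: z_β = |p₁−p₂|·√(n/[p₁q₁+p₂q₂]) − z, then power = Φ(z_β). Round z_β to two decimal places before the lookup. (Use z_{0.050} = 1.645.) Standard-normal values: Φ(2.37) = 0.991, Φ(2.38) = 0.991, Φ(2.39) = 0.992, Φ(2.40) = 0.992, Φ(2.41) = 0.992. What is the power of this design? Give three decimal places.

z_β = |p₁−p₂|·√(n/[p₁q₁+p₂q₂]) − z_α
    = 0.12 · √(506/0.4478) − 1.645
    = 0.12 · 33.6150 − 1.645
    = 4.0338 − 1.645 = 2.3888 → 2.39
Power = Φ(2.39) = 0.992.

Power ≈ 0.992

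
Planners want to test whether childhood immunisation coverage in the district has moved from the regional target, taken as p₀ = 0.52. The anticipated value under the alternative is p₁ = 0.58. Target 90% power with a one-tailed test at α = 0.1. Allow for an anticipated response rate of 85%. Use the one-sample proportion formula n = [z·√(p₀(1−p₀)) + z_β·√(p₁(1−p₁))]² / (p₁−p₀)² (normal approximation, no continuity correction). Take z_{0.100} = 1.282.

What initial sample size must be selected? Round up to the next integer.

n = 530

n = [z_α·√(p₀q₀) + z_β·√(p₁q₁)]² / (p₁ − p₀)²
  = [1.282·√(0.52·0.48) + 1.282·√(0.58·0.42)]² / (0.06)²
  = [1.282·0.4996 + 1.282·0.4936]² / 0.0036
  = [1.2732]² / 0.0036
  = 450.31
Adjust for 85% response: 450.31 / 0.85 = 529.78.
Round up → n = 530.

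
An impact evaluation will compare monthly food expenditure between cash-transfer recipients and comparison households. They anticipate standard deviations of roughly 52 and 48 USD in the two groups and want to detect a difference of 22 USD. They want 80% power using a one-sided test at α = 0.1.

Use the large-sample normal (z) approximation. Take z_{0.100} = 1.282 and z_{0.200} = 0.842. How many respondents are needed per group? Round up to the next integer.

n = (z_α + z_β)² · (σ₁² + σ₂²) / δ²
  = (1.282 + 0.842)² · (52² + 48² = 5008) / 22²
  = 4.5114 · 5008 / 484
  = 46.68
Round up → n = 47 per group.

n = 47 per group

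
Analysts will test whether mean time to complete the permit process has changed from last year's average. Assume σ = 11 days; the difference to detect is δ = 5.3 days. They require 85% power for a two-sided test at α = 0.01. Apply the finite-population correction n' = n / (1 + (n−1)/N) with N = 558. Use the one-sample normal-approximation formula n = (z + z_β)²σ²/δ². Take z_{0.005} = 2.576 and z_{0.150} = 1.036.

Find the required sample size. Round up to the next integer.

n = 52

n = (z_{α/2} + z_β)² · σ² / δ²
  = (2.576 + 1.036)² · 11² / 5.3²
  = 13.0465 · 121 / 28.09
  = 56.20
Finite-population correction (N = 558): 56.20 / (1 + (56.20 − 1)/558) = 51.14.
Round up → n = 52.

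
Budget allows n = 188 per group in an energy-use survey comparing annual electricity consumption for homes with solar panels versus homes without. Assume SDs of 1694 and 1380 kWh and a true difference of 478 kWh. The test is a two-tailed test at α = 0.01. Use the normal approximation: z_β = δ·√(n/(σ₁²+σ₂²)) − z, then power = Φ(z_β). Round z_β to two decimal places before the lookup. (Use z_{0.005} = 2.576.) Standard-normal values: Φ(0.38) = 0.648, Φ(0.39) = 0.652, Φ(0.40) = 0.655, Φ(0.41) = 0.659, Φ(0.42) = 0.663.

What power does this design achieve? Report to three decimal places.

z_β = δ·√(n/(σ₁²+σ₂²)) − z_{α/2}
    = 478 · √(188/4774036) − 2.576
    = 478 · 0.00628 − 2.576
    = 2.9996 − 2.576 = 0.4236 → 0.42
Power = Φ(0.42) = 0.663.

Power ≈ 0.663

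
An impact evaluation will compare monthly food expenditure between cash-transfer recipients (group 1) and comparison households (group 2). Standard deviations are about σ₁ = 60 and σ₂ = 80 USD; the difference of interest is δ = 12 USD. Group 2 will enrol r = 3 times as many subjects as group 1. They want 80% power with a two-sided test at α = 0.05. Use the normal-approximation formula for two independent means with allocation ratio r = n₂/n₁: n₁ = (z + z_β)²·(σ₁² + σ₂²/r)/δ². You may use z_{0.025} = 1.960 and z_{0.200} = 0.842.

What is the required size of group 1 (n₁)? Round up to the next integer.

n₁ = (z_{α/2} + z_β)² · (σ₁² + σ₂²/r) / δ²
   = (1.960 + 0.842)² · (60² + 80²/3) / 12²
   = 7.8512 · (3600 + 2133.3) / 144
   = 7.8512 · 5733.3 / 144
   = 312.59
Round up → n₁ = 313; n₂ = r·n₁ = 3 × 313 = 939.

n₁ = 313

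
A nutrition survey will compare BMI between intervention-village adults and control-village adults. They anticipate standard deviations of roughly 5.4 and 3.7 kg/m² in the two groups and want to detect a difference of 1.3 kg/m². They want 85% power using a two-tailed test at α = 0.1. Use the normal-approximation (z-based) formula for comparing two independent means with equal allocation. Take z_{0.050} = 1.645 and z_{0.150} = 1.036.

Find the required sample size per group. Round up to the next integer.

n = 183 per group

n = (z_{α/2} + z_β)² · (σ₁² + σ₂²) / δ²
  = (1.645 + 1.036)² · (5.4² + 3.7² = 42.85) / 1.3²
  = 7.1878 · 42.85 / 1.69
  = 182.25
Round up → n = 183 per group.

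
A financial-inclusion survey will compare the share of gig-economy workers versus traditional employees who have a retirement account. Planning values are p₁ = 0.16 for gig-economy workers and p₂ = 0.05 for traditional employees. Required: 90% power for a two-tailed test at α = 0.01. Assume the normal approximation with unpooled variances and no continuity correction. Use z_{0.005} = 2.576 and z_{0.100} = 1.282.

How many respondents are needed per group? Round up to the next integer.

n = 224 per group

n = (z_{α/2} + z_β)² · [p₁(1−p₁) + p₂(1−p₂)] / (p₁ − p₂)²
  = (2.576 + 1.282)² · (0.16·0.84 + 0.05·0.95) / (0.11)²
  = (3.858)² · (0.1344 + 0.0475) / 0.0121
  = 14.8842 · 0.1819 / 0.0121
  = 223.75
Round up → n = 224 per group.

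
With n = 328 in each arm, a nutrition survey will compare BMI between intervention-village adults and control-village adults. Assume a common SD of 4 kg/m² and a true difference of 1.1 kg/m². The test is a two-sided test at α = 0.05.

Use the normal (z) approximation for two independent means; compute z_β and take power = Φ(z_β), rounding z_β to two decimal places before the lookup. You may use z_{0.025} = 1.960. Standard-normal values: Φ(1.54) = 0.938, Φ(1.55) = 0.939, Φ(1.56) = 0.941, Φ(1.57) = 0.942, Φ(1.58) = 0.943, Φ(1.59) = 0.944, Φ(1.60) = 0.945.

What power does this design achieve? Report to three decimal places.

z_β = δ·√(n/(σ₁²+σ₂²)) − z_{α/2}
    = 1.1 · √(328/32) − 1.960
    = 1.1 · 3.20156 − 1.960
    = 3.5217 − 1.960 = 1.5617 → 1.56
Power = Φ(1.56) = 0.941.

Power ≈ 0.941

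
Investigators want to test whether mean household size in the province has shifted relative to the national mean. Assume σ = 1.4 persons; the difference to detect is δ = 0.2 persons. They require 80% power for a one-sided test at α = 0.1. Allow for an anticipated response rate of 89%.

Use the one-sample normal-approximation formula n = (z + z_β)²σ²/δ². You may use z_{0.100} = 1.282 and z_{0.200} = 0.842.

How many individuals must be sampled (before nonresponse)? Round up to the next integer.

n = (z_α + z_β)² · σ² / δ²
  = (1.282 + 0.842)² · 1.4² / 0.2²
  = 4.5114 · 1.96 / 0.04
  = 221.06
Adjust for 89% response: 221.06 / 0.89 = 248.38.
Round up → n = 249.

n = 249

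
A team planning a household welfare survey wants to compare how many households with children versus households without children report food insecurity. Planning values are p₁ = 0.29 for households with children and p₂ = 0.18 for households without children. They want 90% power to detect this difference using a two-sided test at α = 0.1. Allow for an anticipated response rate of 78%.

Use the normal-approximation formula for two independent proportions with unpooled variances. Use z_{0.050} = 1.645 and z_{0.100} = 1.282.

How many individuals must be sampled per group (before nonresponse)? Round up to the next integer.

n = (z_{α/2} + z_β)² · [p₁(1−p₁) + p₂(1−p₂)] / (p₁ − p₂)²
  = (1.645 + 1.282)² · (0.29·0.71 + 0.18·0.82) / (0.11)²
  = (2.927)² · (0.2059 + 0.1476) / 0.0121
  = 8.5673 · 0.3535 / 0.0121
  = 250.29
Adjust for 78% response: 250.29 / 0.78 = 320.89.
Round up → n = 321 per group.

n = 321 per group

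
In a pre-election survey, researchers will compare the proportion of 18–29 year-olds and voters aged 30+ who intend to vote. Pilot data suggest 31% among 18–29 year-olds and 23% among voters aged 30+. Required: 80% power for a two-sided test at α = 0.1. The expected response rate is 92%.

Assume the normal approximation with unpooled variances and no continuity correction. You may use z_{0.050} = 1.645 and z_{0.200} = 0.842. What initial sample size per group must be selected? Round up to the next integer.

n = (z_{α/2} + z_β)² · [p₁(1−p₁) + p₂(1−p₂)] / (p₁ − p₂)²
  = (1.645 + 0.842)² · (0.31·0.69 + 0.23·0.77) / (0.08)²
  = (2.487)² · (0.2139 + 0.1771) / 0.0064
  = 6.1852 · 0.3910 / 0.0064
  = 377.88
Adjust for 92% response: 377.88 / 0.92 = 410.73.
Round up → n = 411 per group.

n = 411 per group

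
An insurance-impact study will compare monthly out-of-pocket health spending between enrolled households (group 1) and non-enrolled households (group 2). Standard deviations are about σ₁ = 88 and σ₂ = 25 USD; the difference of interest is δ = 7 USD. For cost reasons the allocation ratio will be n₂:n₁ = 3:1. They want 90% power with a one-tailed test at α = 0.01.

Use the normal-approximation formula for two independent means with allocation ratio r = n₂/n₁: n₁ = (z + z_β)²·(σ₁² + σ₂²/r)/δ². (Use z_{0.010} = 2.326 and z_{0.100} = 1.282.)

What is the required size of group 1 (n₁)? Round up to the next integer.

n₁ = (z_α + z_β)² · (σ₁² + σ₂²/r) / δ²
   = (2.326 + 1.282)² · (88² + 25²/3) / 7²
   = 13.0177 · (7744 + 208.3333) / 49
   = 13.0177 · 7952.3 / 49
   = 2112.67
Round up → n₁ = 2113; n₂ = r·n₁ = 3 × 2113 = 6339.

n₁ = 2113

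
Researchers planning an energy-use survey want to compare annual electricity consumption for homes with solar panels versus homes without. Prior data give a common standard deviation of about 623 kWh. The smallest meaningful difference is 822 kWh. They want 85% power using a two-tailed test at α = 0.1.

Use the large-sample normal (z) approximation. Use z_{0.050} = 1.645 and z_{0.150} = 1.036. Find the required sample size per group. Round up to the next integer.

n = (z_{α/2} + z_β)² · (σ₁² + σ₂²) / δ²
  = (1.645 + 1.036)² · (2·623² = 776258) / 822²
  = 7.1878 · 776258 / 675684
  = 8.26
Round up → n = 9 per group.

n = 9 per group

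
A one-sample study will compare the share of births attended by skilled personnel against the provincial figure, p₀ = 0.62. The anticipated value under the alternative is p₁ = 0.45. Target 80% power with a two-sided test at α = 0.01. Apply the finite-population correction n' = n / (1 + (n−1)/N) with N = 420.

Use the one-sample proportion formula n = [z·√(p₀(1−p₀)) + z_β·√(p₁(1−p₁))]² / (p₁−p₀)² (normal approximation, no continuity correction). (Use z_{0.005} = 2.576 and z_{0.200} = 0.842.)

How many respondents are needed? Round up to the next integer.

n = [z_{α/2}·√(p₀q₀) + z_β·√(p₁q₁)]² / (p₁ − p₀)²
  = [2.576·√(0.62·0.38) + 0.842·√(0.45·0.55)]² / (-0.17)²
  = [2.576·0.4854 + 0.842·0.4975]² / 0.0289
  = [1.6692]² / 0.0289
  = 96.41
Finite-population correction (N = 420): 96.41 / (1 + (96.41 − 1)/420) = 78.57.
Round up → n = 79.

n = 79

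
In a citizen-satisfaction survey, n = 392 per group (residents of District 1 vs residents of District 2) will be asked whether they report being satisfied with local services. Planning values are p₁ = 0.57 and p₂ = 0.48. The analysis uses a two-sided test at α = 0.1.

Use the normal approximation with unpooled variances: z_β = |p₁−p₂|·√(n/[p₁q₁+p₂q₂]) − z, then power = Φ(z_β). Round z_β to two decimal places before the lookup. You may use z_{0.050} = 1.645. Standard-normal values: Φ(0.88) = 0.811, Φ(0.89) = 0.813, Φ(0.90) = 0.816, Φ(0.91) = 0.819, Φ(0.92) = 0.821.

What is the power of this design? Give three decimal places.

Power ≈ 0.813

z_β = |p₁−p₂|·√(n/[p₁q₁+p₂q₂]) − z_{α/2}
    = 0.09 · √(392/0.4947) − 1.645
    = 0.09 · 28.1496 − 1.645
    = 2.5335 − 1.645 = 0.8885 → 0.89
Power = Φ(0.89) = 0.813.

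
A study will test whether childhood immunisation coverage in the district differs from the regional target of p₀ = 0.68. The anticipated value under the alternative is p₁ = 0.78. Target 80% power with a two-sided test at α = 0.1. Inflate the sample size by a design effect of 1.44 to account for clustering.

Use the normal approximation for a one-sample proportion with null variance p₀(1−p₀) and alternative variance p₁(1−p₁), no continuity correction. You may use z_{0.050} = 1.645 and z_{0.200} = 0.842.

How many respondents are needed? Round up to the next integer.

n = 180

n = [z_{α/2}·√(p₀q₀) + z_β·√(p₁q₁)]² / (p₁ − p₀)²
  = [1.645·√(0.68·0.32) + 0.842·√(0.78·0.22)]² / (0.10)²
  = [1.645·0.4665 + 0.842·0.4142]² / 0.0100
  = [1.1161]² / 0.0100
  = 124.58
Design effect: 1.44 × 124.58 = 179.39.
Round up → n = 180.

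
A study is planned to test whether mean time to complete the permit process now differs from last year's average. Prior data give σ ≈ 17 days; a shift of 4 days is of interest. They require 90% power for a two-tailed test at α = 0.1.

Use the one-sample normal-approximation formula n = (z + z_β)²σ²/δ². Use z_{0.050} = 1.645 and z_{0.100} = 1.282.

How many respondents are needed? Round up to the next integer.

n = (z_{α/2} + z_β)² · σ² / δ²
  = (1.645 + 1.282)² · 17² / 4²
  = 8.5673 · 289 / 16
  = 154.75
Round up → n = 155.

n = 155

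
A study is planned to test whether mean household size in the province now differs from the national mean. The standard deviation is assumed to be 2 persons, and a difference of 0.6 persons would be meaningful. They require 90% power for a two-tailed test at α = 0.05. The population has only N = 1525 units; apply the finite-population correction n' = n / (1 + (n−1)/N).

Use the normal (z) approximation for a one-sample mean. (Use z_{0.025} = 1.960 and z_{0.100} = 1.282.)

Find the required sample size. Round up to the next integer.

n = 109

n = (z_{α/2} + z_β)² · σ² / δ²
  = (1.960 + 1.282)² · 2² / 0.6²
  = 10.5106 · 4 / 0.36
  = 116.78
Finite-population correction (N = 1525): 116.78 / (1 + (116.78 − 1)/1525) = 108.54.
Round up → n = 109.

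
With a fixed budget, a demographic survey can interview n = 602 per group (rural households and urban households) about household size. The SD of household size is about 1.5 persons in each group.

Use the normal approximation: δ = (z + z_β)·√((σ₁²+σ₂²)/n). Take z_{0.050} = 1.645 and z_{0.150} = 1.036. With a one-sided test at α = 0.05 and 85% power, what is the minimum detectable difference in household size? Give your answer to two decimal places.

δ = (z_α + z_β) · √((σ₁²+σ₂²)/n)
  = (1.645 + 1.036) · √(4.5/602)
  = 2.681 · √0.00748
  = 2.681 · 0.0865
  = 0.2318

Minimum detectable difference ≈ 0.23 persons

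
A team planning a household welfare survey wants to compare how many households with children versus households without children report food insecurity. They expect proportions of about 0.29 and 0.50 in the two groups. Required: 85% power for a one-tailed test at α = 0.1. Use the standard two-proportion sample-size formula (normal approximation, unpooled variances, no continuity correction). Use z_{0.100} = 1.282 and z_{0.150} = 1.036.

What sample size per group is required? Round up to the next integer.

n = 56 per group

n = (z_α + z_β)² · [p₁(1−p₁) + p₂(1−p₂)] / (p₁ − p₂)²
  = (1.282 + 1.036)² · (0.29·0.71 + 0.50·0.50) / (-0.21)²
  = (2.318)² · (0.2059 + 0.2500) / 0.0441
  = 5.3731 · 0.4559 / 0.0441
  = 55.55
Round up → n = 56 per group.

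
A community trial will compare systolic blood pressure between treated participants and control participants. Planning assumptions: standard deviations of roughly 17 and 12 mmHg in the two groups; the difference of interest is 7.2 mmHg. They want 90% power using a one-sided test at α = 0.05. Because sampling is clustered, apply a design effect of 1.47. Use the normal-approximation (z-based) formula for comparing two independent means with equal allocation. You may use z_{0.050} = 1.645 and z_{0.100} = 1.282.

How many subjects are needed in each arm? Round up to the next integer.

n = 106 per group

n = (z_α + z_β)² · (σ₁² + σ₂²) / δ²
  = (1.645 + 1.282)² · (17² + 12² = 433) / 7.2²
  = 8.5673 · 433 / 51.84
  = 71.56
Design effect: 1.47 × 71.56 = 105.19.
Round up → n = 106 per group.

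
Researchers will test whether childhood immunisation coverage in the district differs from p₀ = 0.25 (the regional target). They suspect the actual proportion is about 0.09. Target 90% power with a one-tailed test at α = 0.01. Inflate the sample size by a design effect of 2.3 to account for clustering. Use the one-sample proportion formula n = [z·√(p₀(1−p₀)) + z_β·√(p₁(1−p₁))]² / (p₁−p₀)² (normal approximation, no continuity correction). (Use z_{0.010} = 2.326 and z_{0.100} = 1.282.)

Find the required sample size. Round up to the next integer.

n = [z_α·√(p₀q₀) + z_β·√(p₁q₁)]² / (p₁ − p₀)²
  = [2.326·√(0.25·0.75) + 1.282·√(0.09·0.91)]² / (-0.16)²
  = [2.326·0.4330 + 1.282·0.2862]² / 0.0256
  = [1.3741]² / 0.0256
  = 73.75
Design effect: 2.3 × 73.75 = 169.63.
Round up → n = 170.

n = 170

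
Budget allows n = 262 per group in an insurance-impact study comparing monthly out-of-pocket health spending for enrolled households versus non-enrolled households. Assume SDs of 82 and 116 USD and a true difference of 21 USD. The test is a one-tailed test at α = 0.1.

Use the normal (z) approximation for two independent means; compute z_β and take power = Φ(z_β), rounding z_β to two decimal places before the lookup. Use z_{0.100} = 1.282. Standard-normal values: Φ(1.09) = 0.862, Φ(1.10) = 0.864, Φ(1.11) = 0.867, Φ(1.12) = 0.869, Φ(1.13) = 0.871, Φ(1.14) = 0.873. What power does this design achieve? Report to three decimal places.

Power ≈ 0.867

z_β = δ·√(n/(σ₁²+σ₂²)) − z_α
    = 21 · √(262/20180) − 1.282
    = 21 · 0.11394 − 1.282
    = 2.3928 − 1.282 = 1.1108 → 1.11
Power = Φ(1.11) = 0.867.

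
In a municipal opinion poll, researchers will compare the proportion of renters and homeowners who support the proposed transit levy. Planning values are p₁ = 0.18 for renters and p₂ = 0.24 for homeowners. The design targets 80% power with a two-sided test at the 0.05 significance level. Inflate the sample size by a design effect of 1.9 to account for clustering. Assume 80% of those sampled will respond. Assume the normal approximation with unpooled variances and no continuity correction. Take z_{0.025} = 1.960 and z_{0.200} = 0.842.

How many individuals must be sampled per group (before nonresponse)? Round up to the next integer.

n = 1710 per group

n = (z_{α/2} + z_β)² · [p₁(1−p₁) + p₂(1−p₂)] / (p₁ − p₂)²
  = (1.960 + 0.842)² · (0.18·0.82 + 0.24·0.76) / (-0.06)²
  = (2.802)² · (0.1476 + 0.1824) / 0.0036
  = 7.8512 · 0.3300 / 0.0036
  = 719.69
Design effect: 1.9 × 719.69 = 1367.42.
Adjust for 80% response: 1367.42 / 0.80 = 1709.27.
Round up → n = 1710 per group.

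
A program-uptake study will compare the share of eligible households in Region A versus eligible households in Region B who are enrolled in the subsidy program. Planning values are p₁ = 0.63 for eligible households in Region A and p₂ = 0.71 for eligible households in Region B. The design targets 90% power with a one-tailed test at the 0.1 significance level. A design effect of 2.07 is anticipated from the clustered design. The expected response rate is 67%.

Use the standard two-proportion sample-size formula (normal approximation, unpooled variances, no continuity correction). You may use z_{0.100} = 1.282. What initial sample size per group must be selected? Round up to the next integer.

n = 1394 per group

n = (z_α + z_β)² · [p₁(1−p₁) + p₂(1−p₂)] / (p₁ − p₂)²
  = (1.282 + 1.282)² · (0.63·0.37 + 0.71·0.29) / (-0.08)²
  = (2.564)² · (0.2331 + 0.2059) / 0.0064
  = 6.5741 · 0.4390 / 0.0064
  = 450.94
Design effect: 2.07 × 450.94 = 933.45.
Adjust for 67% response: 933.45 / 0.67 = 1393.21.
Round up → n = 1394 per group.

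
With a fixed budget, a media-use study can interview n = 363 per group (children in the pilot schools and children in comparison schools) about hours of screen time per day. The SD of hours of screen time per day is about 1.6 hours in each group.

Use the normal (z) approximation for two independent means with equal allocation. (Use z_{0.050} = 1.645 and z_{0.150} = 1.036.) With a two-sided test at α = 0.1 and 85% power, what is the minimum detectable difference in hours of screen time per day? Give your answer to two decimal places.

Minimum detectable difference ≈ 0.32 hours

δ = (z_{α/2} + z_β) · √((σ₁²+σ₂²)/n)
  = (1.645 + 1.036) · √(5.12/363)
  = 2.681 · √0.0141
  = 2.681 · 0.1188
  = 0.3184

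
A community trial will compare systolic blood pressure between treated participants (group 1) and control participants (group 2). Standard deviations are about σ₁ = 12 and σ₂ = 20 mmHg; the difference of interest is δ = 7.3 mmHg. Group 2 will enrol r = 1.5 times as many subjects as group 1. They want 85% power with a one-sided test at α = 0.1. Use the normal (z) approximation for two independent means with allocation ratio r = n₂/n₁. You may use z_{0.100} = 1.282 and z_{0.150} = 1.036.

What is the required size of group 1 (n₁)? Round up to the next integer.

n₁ = (z_α + z_β)² · (σ₁² + σ₂²/r) / δ²
   = (1.282 + 1.036)² · (12² + 20²/1.5) / 7.3²
   = 5.3731 · (144 + 266.6667) / 53.29
   = 5.3731 · 410.6667 / 53.29
   = 41.41
Round up → n₁ = 42; n₂ = r·n₁ = 1.5 × 42 = 63.

n₁ = 42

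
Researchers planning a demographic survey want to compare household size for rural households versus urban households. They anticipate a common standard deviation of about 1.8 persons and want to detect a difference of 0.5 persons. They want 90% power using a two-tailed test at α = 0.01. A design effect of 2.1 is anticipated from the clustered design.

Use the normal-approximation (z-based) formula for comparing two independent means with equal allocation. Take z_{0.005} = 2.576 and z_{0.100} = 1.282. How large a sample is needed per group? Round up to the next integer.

n = 811 per group

n = (z_{α/2} + z_β)² · (σ₁² + σ₂²) / δ²
  = (2.576 + 1.282)² · (2·1.8² = 6.48) / 0.5²
  = 14.8842 · 6.48 / 0.25
  = 385.80
Design effect: 2.1 × 385.80 = 810.17.
Round up → n = 811 per group.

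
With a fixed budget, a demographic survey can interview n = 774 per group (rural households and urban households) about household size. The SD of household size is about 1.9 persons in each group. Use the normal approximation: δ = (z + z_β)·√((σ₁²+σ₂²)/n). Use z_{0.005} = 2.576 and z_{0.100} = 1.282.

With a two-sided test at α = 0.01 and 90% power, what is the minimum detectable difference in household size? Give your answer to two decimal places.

δ = (z_{α/2} + z_β) · √((σ₁²+σ₂²)/n)
  = (2.576 + 1.282) · √(7.22/774)
  = 3.858 · √0.00933
  = 3.858 · 0.0966
  = 0.3726

Minimum detectable difference ≈ 0.37 persons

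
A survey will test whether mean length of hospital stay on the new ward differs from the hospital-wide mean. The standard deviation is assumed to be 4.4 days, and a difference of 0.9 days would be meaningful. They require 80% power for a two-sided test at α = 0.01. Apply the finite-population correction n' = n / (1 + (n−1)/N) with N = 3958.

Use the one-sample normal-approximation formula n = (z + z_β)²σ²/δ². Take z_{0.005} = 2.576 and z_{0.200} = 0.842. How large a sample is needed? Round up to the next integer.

n = 261

n = (z_{α/2} + z_β)² · σ² / δ²
  = (2.576 + 0.842)² · 4.4² / 0.9²
  = 11.6827 · 19.36 / 0.81
  = 279.23
Finite-population correction (N = 3958): 279.23 / (1 + (279.23 − 1)/3958) = 260.89.
Round up → n = 261.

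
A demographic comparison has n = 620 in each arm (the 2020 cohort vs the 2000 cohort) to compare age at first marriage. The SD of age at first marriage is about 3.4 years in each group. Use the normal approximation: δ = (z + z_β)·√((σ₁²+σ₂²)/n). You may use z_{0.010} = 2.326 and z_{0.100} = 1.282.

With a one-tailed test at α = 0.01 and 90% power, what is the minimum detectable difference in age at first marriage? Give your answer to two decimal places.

Minimum detectable difference ≈ 0.70 years

δ = (z_α + z_β) · √((σ₁²+σ₂²)/n)
  = (2.326 + 1.282) · √(23.12/620)
  = 3.608 · √0.03729
  = 3.608 · 0.1931
  = 0.6967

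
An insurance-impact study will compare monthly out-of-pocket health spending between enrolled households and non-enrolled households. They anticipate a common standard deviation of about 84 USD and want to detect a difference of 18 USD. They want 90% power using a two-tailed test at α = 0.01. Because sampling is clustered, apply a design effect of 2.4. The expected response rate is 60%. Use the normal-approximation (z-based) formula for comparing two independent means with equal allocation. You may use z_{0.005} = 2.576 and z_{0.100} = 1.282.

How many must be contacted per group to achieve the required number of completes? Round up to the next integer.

n = 2594 per group

n = (z_{α/2} + z_β)² · (σ₁² + σ₂²) / δ²
  = (2.576 + 1.282)² · (2·84² = 14112) / 18²
  = 14.8842 · 14112 / 324
  = 648.29
Design effect: 2.4 × 648.29 = 1555.89.
Adjust for 60% response: 1555.89 / 0.60 = 2593.15.
Round up → n = 2594 per group.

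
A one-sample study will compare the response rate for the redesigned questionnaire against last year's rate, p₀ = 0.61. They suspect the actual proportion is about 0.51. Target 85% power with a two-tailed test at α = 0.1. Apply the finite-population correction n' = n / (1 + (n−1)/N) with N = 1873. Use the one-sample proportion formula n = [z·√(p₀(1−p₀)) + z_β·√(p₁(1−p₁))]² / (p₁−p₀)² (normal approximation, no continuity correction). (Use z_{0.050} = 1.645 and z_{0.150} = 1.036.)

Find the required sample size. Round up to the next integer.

n = 160

n = [z_{α/2}·√(p₀q₀) + z_β·√(p₁q₁)]² / (p₁ − p₀)²
  = [1.645·√(0.61·0.39) + 1.036·√(0.51·0.49)]² / (-0.10)²
  = [1.645·0.4877 + 1.036·0.4999]² / 0.0100
  = [1.3202]² / 0.0100
  = 174.30
Finite-population correction (N = 1873): 174.30 / (1 + (174.30 − 1)/1873) = 159.54.
Round up → n = 160.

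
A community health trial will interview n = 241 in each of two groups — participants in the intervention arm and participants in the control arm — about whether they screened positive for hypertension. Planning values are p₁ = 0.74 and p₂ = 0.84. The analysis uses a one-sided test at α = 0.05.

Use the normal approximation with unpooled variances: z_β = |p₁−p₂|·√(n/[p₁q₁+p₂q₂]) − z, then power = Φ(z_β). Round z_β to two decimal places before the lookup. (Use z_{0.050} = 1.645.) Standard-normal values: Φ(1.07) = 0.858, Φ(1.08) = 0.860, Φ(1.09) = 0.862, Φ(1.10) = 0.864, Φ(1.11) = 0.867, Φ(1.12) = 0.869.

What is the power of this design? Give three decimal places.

Power ≈ 0.858

z_β = |p₁−p₂|·√(n/[p₁q₁+p₂q₂]) − z_α
    = 0.10 · √(241/0.3268) − 1.645
    = 0.10 · 27.1561 − 1.645
    = 2.7156 − 1.645 = 1.0706 → 1.07
Power = Φ(1.07) = 0.858.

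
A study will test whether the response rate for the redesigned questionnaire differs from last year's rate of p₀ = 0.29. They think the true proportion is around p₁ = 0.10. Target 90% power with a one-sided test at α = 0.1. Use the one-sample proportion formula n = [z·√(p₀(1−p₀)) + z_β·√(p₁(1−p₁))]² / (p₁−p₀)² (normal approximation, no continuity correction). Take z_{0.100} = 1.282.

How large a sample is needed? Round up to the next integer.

n = 26

n = [z_α·√(p₀q₀) + z_β·√(p₁q₁)]² / (p₁ − p₀)²
  = [1.282·√(0.29·0.71) + 1.282·√(0.10·0.90)]² / (-0.19)²
  = [1.282·0.4538 + 1.282·0.3000]² / 0.0361
  = [0.9663]² / 0.0361
  = 25.87
Round up → n = 26.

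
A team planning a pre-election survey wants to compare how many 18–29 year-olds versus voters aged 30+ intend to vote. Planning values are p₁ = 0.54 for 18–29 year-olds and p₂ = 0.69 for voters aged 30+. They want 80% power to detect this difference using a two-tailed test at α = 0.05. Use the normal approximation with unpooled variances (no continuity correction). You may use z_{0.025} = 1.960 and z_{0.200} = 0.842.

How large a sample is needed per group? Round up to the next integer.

n = (z_{α/2} + z_β)² · [p₁(1−p₁) + p₂(1−p₂)] / (p₁ − p₂)²
  = (1.960 + 0.842)² · (0.54·0.46 + 0.69·0.31) / (-0.15)²
  = (2.802)² · (0.2484 + 0.2139) / 0.0225
  = 7.8512 · 0.4623 / 0.0225
  = 161.32
Round up → n = 162 per group.

n = 162 per group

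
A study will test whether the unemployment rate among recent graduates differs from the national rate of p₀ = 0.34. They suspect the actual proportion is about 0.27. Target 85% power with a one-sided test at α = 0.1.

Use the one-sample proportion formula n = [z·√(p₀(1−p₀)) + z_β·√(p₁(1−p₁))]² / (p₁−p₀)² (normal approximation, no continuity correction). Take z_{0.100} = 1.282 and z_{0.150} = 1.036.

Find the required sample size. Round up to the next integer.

n = 233

n = [z_α·√(p₀q₀) + z_β·√(p₁q₁)]² / (p₁ − p₀)²
  = [1.282·√(0.34·0.66) + 1.036·√(0.27·0.73)]² / (-0.07)²
  = [1.282·0.4737 + 1.036·0.4440]² / 0.0049
  = [1.0672]² / 0.0049
  = 232.45
Round up → n = 233.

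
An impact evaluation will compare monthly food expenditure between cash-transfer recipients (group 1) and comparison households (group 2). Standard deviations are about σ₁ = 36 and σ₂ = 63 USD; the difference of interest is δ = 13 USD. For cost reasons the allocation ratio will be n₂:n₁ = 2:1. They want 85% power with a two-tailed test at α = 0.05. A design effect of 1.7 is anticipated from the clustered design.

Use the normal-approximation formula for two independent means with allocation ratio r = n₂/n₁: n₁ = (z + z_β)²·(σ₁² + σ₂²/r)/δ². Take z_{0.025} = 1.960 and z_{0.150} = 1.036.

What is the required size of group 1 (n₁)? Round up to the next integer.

n₁ = 297

n₁ = (z_{α/2} + z_β)² · (σ₁² + σ₂²/r) / δ²
   = (1.960 + 1.036)² · (36² + 63²/2) / 13²
   = 8.9760 · (1296 + 1984.5) / 169
   = 8.9760 · 3280.5 / 169
   = 174.24
Design effect: 1.7 × 174.24 = 296.20.
Round up → n₁ = 297; n₂ = r·n₁ = 2 × 297 = 594.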